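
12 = 12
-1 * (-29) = 29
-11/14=-0.79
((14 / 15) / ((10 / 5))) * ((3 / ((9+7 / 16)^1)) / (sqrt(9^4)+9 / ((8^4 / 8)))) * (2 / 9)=114688 / 281863395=0.00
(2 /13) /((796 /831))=0.16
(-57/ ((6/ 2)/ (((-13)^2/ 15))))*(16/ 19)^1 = -2704/ 15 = -180.27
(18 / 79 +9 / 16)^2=998001 / 1597696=0.62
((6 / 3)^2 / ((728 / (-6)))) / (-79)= 3 / 7189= 0.00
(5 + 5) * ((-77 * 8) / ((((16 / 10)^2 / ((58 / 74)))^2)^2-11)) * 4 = -972511375000000 / 4057729409843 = -239.67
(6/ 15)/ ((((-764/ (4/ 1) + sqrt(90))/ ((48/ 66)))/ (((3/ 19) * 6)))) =-55008/ 38028595 - 864 * sqrt(10)/ 38028595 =-0.00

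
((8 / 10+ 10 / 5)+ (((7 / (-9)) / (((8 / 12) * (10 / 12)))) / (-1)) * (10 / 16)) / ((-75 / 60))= -147 / 50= -2.94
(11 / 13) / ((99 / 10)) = 10 / 117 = 0.09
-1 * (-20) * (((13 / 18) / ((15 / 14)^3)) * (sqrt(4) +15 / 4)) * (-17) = -6973876 / 6075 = -1147.96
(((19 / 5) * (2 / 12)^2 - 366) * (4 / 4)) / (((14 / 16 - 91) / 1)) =131722 / 32445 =4.06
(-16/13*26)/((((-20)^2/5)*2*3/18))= -6/5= -1.20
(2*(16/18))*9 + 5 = 21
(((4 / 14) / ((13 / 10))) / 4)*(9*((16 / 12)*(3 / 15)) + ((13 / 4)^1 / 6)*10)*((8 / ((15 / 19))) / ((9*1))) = 2546 / 5265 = 0.48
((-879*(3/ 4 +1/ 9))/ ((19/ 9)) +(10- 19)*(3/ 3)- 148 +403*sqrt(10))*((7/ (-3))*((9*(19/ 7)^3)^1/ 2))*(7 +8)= 636495345/ 392- 124387965*sqrt(10)/ 98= -2390055.58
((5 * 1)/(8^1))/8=5/64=0.08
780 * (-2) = -1560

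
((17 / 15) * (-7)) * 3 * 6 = -714 / 5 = -142.80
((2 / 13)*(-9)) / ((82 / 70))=-630 / 533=-1.18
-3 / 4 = -0.75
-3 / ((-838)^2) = -3 / 702244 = -0.00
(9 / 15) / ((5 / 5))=3 / 5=0.60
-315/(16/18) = -2835/8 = -354.38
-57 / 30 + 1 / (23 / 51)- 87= -86.68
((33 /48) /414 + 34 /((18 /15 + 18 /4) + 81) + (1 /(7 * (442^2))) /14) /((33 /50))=156075961175 /261568170864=0.60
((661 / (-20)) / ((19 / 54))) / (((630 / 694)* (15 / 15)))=-688101 / 6650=-103.47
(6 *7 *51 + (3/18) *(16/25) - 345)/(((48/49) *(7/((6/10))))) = 943481/6000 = 157.25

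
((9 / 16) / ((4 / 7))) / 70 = 9 / 640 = 0.01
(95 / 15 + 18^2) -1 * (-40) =1111 / 3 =370.33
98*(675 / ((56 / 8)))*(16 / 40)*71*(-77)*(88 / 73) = -1818542880 / 73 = -24911546.30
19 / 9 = 2.11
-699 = -699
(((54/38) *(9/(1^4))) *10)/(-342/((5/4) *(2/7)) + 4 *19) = -6075/41876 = -0.15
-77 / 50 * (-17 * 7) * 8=36652 / 25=1466.08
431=431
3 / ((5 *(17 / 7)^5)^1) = 50421 / 7099285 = 0.01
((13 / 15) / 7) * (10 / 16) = 0.08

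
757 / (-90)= -757 / 90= -8.41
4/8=1/2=0.50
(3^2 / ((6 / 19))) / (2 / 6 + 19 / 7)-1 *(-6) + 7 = 2861 / 128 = 22.35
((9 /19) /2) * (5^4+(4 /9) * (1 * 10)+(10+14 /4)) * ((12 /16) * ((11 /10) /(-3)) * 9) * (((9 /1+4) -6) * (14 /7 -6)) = 8020089 /760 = 10552.75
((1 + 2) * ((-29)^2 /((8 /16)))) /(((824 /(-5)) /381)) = -4806315 /412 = -11665.81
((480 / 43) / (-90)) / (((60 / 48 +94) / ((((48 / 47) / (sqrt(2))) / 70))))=-256 * sqrt(2) / 26950035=-0.00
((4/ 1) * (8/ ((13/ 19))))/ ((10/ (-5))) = -304/ 13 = -23.38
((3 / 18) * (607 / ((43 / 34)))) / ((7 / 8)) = 82552 / 903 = 91.42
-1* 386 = -386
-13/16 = -0.81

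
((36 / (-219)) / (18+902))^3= -27 / 4733169839000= -0.00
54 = 54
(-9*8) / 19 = -72 / 19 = -3.79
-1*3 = -3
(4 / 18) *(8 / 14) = 8 / 63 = 0.13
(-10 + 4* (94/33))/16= 23/264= 0.09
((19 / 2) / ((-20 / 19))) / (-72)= 361 / 2880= 0.13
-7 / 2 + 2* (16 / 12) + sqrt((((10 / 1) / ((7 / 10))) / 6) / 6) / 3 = -5 / 6 + 5* sqrt(7) / 63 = -0.62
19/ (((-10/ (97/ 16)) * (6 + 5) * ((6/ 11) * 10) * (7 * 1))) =-1843/ 67200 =-0.03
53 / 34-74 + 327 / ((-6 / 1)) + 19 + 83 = -424 / 17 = -24.94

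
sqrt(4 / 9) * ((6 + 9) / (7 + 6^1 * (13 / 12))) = 20 / 27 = 0.74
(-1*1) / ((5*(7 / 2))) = -2 / 35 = -0.06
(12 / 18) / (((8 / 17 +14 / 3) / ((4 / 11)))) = 68 / 1441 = 0.05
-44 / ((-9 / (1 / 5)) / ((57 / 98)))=418 / 735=0.57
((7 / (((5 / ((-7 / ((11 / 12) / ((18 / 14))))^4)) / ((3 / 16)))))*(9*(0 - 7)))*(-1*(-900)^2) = 1822425980256000 / 14641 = 124474146592.17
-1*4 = -4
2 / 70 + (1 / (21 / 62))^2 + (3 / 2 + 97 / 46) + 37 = 2502979 / 50715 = 49.35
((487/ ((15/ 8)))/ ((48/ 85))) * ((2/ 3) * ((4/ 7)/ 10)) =16558/ 945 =17.52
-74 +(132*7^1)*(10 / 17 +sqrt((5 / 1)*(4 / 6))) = 2156.51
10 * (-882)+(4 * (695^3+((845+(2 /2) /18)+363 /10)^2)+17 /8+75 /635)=2769070775005919 /2057400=1345907832.70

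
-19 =-19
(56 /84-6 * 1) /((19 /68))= -1088 /57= -19.09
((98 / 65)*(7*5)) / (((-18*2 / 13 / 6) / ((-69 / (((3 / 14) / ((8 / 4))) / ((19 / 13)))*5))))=20984740 / 39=538070.26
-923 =-923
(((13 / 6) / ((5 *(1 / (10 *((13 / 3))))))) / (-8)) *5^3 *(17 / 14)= -359125 / 1008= -356.27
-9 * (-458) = 4122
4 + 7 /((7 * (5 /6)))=26 /5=5.20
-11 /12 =-0.92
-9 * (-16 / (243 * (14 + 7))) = 16 / 567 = 0.03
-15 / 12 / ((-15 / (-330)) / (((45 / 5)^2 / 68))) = -4455 / 136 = -32.76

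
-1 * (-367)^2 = -134689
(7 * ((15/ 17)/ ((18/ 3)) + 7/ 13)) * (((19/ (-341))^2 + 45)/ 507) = 1849867621/ 4342979069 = 0.43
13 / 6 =2.17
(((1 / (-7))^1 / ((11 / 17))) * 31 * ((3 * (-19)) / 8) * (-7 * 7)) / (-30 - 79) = 210273 / 9592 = 21.92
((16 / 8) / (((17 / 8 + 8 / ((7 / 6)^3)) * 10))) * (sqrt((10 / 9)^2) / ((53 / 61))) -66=-618443942 / 9375435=-65.96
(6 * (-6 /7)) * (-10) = 360 /7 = 51.43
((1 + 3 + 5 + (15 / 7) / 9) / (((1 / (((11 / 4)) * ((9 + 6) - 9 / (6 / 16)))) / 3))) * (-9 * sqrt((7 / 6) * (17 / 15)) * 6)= 86427 * sqrt(1190) / 70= 42591.69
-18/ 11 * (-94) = 1692/ 11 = 153.82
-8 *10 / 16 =-5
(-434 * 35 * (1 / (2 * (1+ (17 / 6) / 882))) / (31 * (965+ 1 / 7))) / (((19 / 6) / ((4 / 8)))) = -0.04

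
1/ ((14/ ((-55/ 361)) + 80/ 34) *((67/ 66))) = -10285/ 934851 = -0.01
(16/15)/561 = 16/8415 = 0.00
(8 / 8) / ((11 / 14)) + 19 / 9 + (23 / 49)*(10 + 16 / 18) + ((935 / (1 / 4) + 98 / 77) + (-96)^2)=1283611 / 99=12965.77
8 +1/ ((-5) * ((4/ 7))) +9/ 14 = 1161/ 140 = 8.29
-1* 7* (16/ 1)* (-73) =8176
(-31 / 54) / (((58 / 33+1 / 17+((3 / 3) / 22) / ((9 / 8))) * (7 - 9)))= 5797 / 37500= 0.15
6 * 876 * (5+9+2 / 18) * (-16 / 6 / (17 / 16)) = -9493504 / 51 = -186147.14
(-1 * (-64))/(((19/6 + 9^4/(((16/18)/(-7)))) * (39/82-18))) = 41984/593937487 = 0.00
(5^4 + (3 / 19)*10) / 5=2381 / 19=125.32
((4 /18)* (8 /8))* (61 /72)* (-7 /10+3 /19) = -6283 /61560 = -0.10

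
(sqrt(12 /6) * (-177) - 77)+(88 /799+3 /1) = -177 * sqrt(2) - 59038 /799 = -324.21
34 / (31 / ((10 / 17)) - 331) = -340 / 2783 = -0.12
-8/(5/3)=-24/5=-4.80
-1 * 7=-7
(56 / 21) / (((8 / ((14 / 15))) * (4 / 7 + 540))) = 49 / 85140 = 0.00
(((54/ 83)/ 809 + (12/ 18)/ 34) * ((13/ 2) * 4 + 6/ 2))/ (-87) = -69901/ 10273491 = -0.01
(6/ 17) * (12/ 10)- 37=-3109/ 85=-36.58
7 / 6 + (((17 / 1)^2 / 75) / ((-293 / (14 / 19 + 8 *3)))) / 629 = 2402023 / 2059790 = 1.17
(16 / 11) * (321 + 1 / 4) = 5140 / 11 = 467.27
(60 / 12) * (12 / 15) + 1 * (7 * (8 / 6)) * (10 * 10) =2812 / 3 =937.33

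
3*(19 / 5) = 57 / 5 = 11.40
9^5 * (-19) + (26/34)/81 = -1544898974/1377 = -1121930.99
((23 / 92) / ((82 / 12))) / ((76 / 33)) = 99 / 6232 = 0.02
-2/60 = -1/30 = -0.03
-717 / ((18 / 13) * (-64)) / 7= 3107 / 2688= 1.16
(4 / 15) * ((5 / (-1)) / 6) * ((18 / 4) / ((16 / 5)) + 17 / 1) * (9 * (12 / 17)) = -1767 / 68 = -25.99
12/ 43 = 0.28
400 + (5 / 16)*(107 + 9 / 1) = 1745 / 4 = 436.25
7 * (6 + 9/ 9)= 49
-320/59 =-5.42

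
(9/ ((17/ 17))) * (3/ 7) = 27/ 7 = 3.86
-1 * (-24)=24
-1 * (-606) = 606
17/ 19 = 0.89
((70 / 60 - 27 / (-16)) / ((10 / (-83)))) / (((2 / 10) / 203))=-2308313 / 96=-24044.93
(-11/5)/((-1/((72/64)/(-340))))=-99/13600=-0.01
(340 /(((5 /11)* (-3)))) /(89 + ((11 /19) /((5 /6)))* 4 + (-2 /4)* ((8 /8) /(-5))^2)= -710600 /261513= -2.72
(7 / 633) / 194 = 7 / 122802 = 0.00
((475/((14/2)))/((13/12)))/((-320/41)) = -11685/1456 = -8.03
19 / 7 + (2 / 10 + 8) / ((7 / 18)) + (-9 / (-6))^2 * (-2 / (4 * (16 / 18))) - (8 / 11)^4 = 104265531 / 4685120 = 22.25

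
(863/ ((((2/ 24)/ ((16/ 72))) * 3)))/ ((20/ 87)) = 50054/ 15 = 3336.93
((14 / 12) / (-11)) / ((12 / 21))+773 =204023 / 264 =772.81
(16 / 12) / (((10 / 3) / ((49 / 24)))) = 49 / 60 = 0.82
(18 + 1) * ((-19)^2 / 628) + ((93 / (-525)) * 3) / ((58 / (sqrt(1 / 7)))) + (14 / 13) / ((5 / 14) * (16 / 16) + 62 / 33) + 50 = 517842015 / 8433412 - 93 * sqrt(7) / 71050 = 61.40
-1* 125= -125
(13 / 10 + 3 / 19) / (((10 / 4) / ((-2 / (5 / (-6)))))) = 1.40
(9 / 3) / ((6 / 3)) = 3 / 2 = 1.50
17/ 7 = 2.43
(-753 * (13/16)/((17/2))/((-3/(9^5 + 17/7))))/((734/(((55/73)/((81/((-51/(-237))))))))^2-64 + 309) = 8670214374250/822924706428920543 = 0.00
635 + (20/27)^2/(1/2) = 463715/729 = 636.10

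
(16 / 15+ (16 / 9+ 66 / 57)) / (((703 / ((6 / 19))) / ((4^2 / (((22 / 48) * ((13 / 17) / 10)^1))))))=29785088 / 36290969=0.82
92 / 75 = 1.23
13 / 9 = 1.44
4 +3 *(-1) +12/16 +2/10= 39/20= 1.95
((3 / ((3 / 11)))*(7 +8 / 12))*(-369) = -31119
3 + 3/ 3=4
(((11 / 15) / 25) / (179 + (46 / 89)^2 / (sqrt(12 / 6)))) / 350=123539472529 / 263854750051331250-46092299 * sqrt(2) / 131927375025665625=0.00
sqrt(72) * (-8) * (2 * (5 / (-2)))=240 * sqrt(2)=339.41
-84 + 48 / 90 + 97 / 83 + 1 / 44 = -82.28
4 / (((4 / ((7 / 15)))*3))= 7 / 45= 0.16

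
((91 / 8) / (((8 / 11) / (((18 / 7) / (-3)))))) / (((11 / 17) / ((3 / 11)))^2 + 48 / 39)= -14505777 / 7422368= -1.95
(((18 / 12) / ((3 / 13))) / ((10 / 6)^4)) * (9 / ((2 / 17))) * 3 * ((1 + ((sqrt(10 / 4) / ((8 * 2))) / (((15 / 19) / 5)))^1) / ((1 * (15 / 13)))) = 13264641 * sqrt(10) / 400000 + 2094417 / 12500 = 272.42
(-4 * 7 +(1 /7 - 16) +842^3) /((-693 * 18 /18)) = -4178633509 /4851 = -861396.31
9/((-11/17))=-153/11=-13.91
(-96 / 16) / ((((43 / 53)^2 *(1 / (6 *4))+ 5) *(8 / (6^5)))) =-393170112 / 338929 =-1160.04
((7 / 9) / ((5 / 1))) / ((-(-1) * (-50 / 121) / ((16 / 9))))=-6776 / 10125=-0.67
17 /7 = 2.43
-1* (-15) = 15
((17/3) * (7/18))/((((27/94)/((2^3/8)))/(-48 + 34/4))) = -441847/1458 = -303.05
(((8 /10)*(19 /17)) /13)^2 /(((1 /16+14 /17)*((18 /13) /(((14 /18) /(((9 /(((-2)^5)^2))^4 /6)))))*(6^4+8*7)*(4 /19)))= 422326814275272704 /39862986400575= 10594.46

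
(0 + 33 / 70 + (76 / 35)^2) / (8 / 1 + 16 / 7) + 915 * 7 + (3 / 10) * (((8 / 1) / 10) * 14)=161503379 / 25200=6408.86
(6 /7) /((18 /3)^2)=0.02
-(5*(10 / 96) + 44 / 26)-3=-5.21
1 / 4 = 0.25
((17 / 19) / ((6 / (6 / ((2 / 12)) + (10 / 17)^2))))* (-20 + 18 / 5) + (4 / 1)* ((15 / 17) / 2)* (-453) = -4303814 / 4845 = -888.30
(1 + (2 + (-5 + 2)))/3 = 0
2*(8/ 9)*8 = 128/ 9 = 14.22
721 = 721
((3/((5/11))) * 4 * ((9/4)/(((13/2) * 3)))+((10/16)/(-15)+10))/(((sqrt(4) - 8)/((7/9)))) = -142009/84240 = -1.69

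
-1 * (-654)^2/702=-23762/39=-609.28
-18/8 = -9/4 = -2.25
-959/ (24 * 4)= -959/ 96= -9.99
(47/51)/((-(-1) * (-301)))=-0.00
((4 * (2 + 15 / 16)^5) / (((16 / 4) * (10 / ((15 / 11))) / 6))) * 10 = 10320525315 / 5767168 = 1789.53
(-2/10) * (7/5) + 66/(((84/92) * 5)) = 2481/175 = 14.18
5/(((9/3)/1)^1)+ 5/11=70/33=2.12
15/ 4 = 3.75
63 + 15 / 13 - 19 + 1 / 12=7057 / 156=45.24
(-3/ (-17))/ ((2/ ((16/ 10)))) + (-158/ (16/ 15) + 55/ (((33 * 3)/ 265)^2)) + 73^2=3377839081/ 605880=5575.10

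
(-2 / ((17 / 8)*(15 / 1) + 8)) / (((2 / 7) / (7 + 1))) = -448 / 319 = -1.40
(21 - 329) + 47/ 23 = -7037/ 23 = -305.96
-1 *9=-9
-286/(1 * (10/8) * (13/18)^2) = -28512/65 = -438.65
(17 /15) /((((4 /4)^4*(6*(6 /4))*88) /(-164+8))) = -221 /990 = -0.22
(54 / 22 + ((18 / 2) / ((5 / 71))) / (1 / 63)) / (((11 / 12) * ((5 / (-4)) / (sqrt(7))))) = -18596.51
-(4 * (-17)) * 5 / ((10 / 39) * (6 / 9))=1989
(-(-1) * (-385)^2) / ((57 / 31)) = 4594975 / 57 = 80613.60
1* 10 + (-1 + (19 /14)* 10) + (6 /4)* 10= 263 /7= 37.57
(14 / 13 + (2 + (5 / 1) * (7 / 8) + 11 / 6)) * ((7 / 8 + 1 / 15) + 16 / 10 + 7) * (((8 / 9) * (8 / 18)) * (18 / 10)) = 663413 / 10530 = 63.00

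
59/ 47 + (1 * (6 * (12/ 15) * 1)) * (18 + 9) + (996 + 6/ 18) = 794668/ 705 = 1127.19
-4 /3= -1.33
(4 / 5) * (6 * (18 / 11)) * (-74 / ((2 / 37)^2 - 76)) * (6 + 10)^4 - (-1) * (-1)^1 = 39835060621 / 79475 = 501227.56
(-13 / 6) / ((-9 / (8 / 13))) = 4 / 27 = 0.15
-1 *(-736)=736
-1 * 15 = -15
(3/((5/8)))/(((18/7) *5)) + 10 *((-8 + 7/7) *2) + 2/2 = -10397/75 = -138.63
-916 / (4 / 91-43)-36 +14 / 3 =-13042 / 1303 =-10.01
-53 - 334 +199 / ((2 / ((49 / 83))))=-54491 / 166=-328.26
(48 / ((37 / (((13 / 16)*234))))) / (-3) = -3042 / 37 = -82.22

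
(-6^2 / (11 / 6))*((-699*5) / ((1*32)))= 94365 / 44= 2144.66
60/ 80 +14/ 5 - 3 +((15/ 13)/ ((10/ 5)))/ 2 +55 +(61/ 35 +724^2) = 477052559/ 910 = 524233.58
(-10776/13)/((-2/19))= 102372/13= 7874.77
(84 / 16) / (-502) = -21 / 2008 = -0.01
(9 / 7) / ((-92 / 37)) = -333 / 644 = -0.52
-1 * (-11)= 11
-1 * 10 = -10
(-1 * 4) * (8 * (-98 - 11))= 3488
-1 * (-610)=610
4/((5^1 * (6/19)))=38/15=2.53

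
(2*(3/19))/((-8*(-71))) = 3/5396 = 0.00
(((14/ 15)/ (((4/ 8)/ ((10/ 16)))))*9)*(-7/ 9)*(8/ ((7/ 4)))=-112/ 3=-37.33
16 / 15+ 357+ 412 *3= 23911 / 15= 1594.07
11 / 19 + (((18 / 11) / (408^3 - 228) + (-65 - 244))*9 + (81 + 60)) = -6244285382933 / 2365778426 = -2639.42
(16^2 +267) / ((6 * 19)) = 523 / 114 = 4.59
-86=-86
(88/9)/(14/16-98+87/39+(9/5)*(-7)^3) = -45760/3333537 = -0.01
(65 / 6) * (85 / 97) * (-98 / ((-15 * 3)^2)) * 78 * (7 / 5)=-1970878 / 39285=-50.17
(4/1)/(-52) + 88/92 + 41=12522/299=41.88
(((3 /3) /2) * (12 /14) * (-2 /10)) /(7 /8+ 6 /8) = -24 /455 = -0.05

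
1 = 1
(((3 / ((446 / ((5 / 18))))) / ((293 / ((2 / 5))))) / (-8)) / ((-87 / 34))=17 / 136427832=0.00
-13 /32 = -0.41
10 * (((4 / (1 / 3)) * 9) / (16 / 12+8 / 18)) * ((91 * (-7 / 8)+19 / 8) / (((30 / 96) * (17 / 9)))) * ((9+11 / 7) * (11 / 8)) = -275043681 / 238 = -1155645.72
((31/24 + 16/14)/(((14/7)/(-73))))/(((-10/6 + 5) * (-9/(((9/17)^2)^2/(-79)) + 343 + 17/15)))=-53217/18755296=-0.00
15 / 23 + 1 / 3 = 68 / 69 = 0.99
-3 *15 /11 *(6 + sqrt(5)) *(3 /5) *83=-13446 /11 - 2241 *sqrt(5) /11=-1677.91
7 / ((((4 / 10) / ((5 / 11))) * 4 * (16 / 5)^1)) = 875 / 1408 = 0.62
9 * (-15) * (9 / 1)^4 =-885735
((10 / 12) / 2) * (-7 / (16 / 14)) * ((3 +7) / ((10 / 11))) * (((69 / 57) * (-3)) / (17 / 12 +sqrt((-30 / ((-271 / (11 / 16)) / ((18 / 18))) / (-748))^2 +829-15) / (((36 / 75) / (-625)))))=-17847805937500 * sqrt(17691342321889) / 27354777313401069641953-2862740097472640 / 27354777313401069641953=-0.00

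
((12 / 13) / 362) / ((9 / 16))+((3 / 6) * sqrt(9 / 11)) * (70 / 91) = 32 / 7059+15 * sqrt(11) / 143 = 0.35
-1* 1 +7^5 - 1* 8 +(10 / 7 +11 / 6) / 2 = 1411169 / 84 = 16799.63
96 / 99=32 / 33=0.97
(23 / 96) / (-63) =-23 / 6048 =-0.00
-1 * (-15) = 15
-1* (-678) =678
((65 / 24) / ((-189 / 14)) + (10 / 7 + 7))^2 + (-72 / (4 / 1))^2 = 391.70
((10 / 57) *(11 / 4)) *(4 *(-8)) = -880 / 57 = -15.44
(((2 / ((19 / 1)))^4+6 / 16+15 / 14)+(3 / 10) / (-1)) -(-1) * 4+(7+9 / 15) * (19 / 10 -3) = -586291779 / 182449400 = -3.21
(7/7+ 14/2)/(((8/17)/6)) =102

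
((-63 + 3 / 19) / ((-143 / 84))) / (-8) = -12537 / 2717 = -4.61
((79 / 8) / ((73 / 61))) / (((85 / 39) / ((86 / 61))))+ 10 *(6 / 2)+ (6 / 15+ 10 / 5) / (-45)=13136389 / 372300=35.28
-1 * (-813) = 813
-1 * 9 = -9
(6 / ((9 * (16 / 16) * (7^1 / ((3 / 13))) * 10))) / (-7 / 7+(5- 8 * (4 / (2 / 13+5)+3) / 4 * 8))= -67 / 1719900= -0.00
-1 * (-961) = 961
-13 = -13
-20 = -20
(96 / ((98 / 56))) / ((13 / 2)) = 768 / 91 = 8.44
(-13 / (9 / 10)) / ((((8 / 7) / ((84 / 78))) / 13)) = -3185 / 18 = -176.94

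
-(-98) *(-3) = -294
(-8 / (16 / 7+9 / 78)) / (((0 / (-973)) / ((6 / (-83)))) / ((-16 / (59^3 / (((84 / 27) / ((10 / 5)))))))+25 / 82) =-119392 / 10925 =-10.93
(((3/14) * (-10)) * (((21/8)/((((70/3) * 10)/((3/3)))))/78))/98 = -9/2853760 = -0.00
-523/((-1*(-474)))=-523/474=-1.10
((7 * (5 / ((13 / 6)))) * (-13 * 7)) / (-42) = 35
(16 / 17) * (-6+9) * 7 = 336 / 17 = 19.76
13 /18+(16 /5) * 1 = 353 /90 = 3.92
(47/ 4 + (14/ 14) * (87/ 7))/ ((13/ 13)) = 24.18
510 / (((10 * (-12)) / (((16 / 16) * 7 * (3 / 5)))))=-357 / 20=-17.85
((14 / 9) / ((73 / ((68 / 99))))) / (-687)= -952 / 44684541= -0.00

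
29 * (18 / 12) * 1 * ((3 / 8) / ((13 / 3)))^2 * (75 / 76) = 528525 / 1644032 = 0.32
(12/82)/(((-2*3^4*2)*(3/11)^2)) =-121/19926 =-0.01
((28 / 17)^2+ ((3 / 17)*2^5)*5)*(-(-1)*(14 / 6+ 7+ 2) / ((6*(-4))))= -2236 / 153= -14.61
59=59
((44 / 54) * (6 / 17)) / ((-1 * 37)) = -44 / 5661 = -0.01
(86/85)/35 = 86/2975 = 0.03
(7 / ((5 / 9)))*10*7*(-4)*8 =-28224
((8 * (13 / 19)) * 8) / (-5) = -832 / 95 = -8.76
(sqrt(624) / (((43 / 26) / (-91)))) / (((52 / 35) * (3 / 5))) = -31850 * sqrt(39) / 129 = -1541.89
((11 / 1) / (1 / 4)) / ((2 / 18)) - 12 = 384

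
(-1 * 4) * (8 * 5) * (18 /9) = -320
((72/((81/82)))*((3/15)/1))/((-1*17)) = -656/765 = -0.86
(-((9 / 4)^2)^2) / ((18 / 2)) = -729 / 256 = -2.85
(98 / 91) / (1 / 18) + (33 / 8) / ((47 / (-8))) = 11415 / 611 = 18.68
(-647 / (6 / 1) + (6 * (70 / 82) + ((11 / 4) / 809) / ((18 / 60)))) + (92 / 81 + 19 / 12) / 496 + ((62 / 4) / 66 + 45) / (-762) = -765162932031539 / 7446556193472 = -102.75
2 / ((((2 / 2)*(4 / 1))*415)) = 1 / 830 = 0.00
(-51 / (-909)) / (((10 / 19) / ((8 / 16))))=323 / 6060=0.05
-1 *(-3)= 3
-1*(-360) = 360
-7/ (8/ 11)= -77/ 8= -9.62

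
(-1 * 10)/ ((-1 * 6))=5/ 3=1.67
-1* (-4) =4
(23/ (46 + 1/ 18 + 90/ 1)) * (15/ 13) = 6210/ 31837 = 0.20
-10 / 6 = -5 / 3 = -1.67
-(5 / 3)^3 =-125 / 27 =-4.63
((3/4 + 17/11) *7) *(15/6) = 3535/88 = 40.17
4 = 4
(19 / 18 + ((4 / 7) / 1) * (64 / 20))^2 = 3301489 / 396900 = 8.32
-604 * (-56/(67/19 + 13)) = 321328/157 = 2046.68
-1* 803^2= -644809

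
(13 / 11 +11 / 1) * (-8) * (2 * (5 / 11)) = -10720 / 121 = -88.60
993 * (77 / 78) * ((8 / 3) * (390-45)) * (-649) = -7608888980 / 13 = -585299152.31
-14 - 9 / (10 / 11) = -239 / 10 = -23.90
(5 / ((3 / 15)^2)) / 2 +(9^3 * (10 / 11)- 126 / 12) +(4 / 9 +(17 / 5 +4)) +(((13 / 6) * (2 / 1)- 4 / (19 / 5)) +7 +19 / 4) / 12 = 108921077 / 150480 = 723.82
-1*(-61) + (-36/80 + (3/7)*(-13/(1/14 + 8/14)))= 3113/60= 51.88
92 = 92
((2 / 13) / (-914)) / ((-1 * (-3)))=-1 / 17823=-0.00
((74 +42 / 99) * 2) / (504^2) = 0.00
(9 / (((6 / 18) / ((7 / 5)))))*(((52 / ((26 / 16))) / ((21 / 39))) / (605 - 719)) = -1872 / 95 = -19.71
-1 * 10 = -10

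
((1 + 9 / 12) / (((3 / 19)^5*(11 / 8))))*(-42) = -485315404 / 891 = -544686.20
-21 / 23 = -0.91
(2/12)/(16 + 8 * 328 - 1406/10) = 5/74982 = 0.00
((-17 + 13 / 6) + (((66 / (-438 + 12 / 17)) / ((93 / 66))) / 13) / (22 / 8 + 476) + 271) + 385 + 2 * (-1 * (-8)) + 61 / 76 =15938339973663 / 24223532060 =657.97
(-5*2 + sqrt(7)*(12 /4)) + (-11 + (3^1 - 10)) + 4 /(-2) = -30 + 3*sqrt(7) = -22.06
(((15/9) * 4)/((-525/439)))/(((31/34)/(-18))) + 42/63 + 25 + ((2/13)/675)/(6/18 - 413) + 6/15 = 53480884838/392894775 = 136.12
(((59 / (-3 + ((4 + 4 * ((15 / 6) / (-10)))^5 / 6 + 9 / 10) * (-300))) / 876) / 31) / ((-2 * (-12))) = -59 / 8096615712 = -0.00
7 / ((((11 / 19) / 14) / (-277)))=-515774 / 11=-46888.55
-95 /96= -0.99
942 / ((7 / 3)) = 2826 / 7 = 403.71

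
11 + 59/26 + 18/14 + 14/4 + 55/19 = 36222/1729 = 20.95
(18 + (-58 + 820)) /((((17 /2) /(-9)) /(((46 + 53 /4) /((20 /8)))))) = -332748 /17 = -19573.41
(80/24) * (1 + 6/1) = 70/3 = 23.33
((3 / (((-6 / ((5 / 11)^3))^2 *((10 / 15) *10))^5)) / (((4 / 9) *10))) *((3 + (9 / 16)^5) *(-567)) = -12034234464168548583984375 / 153486565539052170797353197517736613257412608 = -0.00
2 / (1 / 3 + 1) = 3 / 2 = 1.50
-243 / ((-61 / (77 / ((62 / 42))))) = 392931 / 1891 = 207.79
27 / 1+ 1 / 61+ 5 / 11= 18433 / 671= 27.47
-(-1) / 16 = 1 / 16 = 0.06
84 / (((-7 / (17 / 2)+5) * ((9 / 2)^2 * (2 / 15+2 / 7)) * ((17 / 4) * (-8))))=-490 / 7029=-0.07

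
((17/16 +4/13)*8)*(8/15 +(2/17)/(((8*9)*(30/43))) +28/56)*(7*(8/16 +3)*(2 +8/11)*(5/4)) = 442574125/466752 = 948.20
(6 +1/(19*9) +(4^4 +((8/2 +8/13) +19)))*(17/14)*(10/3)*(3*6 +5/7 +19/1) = 4749321280/108927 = 43600.96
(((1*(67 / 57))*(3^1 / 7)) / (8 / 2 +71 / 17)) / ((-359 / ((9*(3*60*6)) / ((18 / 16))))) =-9840960 / 6636833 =-1.48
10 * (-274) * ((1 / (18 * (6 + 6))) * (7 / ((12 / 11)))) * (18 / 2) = -52745 / 72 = -732.57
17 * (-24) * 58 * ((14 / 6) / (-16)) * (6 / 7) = 2958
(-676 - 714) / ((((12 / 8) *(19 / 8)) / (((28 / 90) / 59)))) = -62272 / 30267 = -2.06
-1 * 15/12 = -5/4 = -1.25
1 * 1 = 1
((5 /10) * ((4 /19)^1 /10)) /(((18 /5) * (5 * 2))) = 1 /3420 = 0.00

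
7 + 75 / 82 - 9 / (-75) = 16471 / 2050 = 8.03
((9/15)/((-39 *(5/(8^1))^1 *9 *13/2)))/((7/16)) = -256/266175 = -0.00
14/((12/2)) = 7/3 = 2.33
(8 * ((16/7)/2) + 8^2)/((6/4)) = 1024/21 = 48.76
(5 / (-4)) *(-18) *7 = 157.50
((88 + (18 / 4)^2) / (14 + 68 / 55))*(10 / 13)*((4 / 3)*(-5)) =-595375 / 16341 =-36.43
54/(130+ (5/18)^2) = 17496/42145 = 0.42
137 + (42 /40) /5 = 13721 /100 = 137.21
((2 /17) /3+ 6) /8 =77 /102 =0.75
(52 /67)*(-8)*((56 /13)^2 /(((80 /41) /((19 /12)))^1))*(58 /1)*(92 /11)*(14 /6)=-45624422144 /431145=-105821.53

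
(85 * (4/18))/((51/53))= 530/27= 19.63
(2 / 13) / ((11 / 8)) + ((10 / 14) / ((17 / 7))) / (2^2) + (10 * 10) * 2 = 1946603 / 9724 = 200.19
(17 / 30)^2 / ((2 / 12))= 1.93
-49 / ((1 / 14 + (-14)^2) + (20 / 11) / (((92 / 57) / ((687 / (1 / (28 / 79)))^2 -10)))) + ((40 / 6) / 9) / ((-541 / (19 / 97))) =-699103638887554 / 699220251860723325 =-0.00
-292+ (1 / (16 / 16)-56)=-347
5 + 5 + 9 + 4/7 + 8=193/7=27.57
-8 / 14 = -4 / 7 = -0.57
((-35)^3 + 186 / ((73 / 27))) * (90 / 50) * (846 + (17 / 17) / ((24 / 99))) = -191269127277 / 2920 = -65503125.78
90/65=18/13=1.38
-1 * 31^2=-961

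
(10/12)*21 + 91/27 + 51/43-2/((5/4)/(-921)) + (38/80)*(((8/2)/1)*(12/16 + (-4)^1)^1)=69171517/46440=1489.48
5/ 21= 0.24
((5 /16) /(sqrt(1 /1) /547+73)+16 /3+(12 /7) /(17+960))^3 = 342873911723853733812712385765875 /2252499538384369606883260760064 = 152.22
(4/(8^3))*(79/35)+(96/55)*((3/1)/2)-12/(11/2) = 22373/49280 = 0.45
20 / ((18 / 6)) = 20 / 3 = 6.67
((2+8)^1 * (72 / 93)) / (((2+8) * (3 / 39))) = 312 / 31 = 10.06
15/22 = 0.68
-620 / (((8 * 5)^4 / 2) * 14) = -31 / 896000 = -0.00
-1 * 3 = -3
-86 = -86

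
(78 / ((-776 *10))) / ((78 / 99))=-99 / 7760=-0.01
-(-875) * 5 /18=4375 /18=243.06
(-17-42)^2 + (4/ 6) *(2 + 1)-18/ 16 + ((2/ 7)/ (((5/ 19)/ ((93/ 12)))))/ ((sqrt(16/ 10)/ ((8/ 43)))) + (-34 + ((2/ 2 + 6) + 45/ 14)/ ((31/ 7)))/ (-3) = 3493.68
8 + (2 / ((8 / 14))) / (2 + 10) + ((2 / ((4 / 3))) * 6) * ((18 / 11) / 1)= 6077 / 264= 23.02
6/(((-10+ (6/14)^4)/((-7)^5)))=242121642/23929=10118.34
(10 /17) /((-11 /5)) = -50 /187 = -0.27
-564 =-564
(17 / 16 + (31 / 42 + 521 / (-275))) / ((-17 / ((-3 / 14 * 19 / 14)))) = -164939 / 102625600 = -0.00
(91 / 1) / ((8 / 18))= 819 / 4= 204.75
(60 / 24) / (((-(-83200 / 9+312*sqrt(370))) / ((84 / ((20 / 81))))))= 413343*sqrt(370) / 77016160+76545 / 481351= 0.26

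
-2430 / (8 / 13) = -15795 / 4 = -3948.75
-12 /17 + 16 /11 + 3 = 701 /187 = 3.75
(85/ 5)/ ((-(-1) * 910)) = 17/ 910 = 0.02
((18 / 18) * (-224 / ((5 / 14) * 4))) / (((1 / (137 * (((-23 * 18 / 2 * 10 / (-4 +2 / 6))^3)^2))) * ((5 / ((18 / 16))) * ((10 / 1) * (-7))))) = 3960050321461435375608000 / 1771561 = 2235345168166061104.08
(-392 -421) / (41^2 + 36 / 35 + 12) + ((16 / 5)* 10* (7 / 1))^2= 2974956761 / 59291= 50175.52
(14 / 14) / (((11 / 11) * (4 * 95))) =1 / 380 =0.00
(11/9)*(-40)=-440/9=-48.89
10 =10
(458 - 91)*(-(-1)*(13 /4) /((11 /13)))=62023 /44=1409.61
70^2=4900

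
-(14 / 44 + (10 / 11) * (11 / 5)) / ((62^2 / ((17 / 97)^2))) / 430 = -14739 / 342151134160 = -0.00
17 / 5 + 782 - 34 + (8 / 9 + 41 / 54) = 203323 / 270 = 753.05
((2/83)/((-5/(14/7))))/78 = -2/16185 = -0.00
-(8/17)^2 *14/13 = -896/3757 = -0.24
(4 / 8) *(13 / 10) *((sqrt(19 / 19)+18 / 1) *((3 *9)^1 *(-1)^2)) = 6669 / 20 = 333.45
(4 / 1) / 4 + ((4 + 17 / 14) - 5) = 17 / 14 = 1.21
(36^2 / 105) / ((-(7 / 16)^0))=-12.34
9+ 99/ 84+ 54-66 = -51/ 28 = -1.82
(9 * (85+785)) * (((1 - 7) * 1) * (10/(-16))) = 58725/2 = 29362.50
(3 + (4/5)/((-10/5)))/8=13/40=0.32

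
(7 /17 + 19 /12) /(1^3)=407 /204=2.00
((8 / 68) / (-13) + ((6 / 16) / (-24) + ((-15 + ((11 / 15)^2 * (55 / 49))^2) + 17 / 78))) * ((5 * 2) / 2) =-993179109541 / 13753696320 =-72.21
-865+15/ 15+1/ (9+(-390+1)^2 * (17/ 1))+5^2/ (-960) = -213377050973/ 246956736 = -864.03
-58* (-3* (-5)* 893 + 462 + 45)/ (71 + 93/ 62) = -55608/ 5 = -11121.60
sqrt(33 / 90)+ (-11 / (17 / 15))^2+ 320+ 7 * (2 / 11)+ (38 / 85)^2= sqrt(330) / 30+ 33035909 / 79475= 416.28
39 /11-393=-4284 /11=-389.45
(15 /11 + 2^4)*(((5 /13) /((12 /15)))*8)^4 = 1193750000 /314171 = 3799.68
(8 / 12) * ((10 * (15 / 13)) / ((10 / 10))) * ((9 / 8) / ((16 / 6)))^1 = 675 / 208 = 3.25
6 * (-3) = -18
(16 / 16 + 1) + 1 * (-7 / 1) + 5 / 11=-50 / 11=-4.55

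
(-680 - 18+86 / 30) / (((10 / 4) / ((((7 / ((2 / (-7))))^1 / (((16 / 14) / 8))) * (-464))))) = -1659477904 / 75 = -22126372.05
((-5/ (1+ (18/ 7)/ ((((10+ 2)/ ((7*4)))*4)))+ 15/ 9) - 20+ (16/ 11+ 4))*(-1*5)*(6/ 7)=4910/ 77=63.77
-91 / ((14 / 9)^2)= -1053 / 28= -37.61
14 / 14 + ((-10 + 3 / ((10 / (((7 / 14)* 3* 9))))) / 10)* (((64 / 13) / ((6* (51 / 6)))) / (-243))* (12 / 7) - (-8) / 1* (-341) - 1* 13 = -216391468 / 78975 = -2740.00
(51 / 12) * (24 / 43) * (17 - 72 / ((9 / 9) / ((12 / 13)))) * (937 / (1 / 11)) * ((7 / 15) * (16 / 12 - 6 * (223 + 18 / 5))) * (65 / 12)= 4151982813.67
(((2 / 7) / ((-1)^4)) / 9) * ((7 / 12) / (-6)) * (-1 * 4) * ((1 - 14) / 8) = -13 / 648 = -0.02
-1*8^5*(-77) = 2523136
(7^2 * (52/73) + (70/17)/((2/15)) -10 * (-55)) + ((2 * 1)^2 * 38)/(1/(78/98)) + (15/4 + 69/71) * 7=13294584071/17269756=769.82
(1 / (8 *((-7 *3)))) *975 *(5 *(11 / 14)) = -17875 / 784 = -22.80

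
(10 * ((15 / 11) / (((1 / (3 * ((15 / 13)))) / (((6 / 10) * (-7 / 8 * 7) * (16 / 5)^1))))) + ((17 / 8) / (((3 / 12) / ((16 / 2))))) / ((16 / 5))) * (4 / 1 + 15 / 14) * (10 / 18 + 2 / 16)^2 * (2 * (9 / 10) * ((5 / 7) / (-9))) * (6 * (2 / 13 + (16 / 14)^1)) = 8954217895 / 6424704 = 1393.72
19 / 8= 2.38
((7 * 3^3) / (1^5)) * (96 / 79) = 18144 / 79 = 229.67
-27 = -27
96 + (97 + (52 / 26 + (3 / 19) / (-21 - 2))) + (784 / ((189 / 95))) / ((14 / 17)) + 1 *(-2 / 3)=7938898 / 11799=672.84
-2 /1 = -2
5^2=25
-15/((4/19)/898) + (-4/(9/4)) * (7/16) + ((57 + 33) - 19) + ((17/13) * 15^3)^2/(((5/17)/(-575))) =-115841825514899/3042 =-38080810491.42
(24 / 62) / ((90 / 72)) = 48 / 155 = 0.31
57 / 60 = 19 / 20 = 0.95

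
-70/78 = -35/39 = -0.90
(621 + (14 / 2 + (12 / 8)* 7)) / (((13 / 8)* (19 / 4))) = 20432 / 247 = 82.72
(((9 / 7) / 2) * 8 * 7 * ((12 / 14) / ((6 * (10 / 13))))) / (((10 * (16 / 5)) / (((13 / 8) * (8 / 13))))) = 117 / 560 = 0.21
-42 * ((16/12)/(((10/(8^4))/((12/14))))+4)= -99144/5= -19828.80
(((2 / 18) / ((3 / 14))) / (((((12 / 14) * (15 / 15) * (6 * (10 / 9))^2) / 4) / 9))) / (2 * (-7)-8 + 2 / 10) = -0.02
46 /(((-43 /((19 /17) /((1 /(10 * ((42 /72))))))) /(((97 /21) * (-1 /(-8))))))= -211945 /52632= -4.03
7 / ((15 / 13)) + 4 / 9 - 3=158 / 45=3.51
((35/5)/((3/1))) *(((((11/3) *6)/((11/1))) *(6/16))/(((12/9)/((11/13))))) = 231/208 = 1.11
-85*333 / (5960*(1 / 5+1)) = -3.96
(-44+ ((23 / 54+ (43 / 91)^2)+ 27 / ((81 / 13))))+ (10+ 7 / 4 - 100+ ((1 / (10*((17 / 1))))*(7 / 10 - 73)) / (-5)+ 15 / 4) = -234581979599 / 1900489500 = -123.43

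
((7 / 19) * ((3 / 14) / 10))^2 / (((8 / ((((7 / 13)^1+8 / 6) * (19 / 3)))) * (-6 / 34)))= -1241 / 2371200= -0.00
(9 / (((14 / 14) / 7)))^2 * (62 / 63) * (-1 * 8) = -31248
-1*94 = -94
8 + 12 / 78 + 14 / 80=4331 / 520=8.33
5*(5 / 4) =25 / 4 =6.25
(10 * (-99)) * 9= -8910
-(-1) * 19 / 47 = 19 / 47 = 0.40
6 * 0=0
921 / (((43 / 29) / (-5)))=-3105.70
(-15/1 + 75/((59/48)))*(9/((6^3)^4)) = 905/4756672512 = 0.00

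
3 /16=0.19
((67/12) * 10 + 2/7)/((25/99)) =222.23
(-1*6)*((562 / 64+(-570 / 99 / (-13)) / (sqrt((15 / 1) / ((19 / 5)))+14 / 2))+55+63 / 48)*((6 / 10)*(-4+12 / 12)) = 861453261 / 1224080 - 855*sqrt(57) / 30602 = 703.54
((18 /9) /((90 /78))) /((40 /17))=221 /300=0.74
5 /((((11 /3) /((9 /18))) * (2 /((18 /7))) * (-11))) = -135 /1694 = -0.08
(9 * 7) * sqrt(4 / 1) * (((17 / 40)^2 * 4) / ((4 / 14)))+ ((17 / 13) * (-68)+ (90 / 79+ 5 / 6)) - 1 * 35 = 242378569 / 1232400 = 196.67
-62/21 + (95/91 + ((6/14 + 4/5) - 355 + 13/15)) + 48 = -27920/91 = -306.81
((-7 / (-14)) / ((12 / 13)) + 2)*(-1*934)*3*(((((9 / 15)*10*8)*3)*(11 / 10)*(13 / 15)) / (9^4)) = -8147282 / 54675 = -149.01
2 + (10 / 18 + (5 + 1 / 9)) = 23 / 3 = 7.67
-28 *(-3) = 84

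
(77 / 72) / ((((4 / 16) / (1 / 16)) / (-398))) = -15323 / 144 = -106.41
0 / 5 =0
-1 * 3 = -3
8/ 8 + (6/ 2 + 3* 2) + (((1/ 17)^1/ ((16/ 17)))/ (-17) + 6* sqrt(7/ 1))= 2719/ 272 + 6* sqrt(7)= 25.87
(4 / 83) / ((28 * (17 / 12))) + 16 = 158044 / 9877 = 16.00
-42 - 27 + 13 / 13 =-68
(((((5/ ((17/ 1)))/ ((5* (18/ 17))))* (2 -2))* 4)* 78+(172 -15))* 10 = 1570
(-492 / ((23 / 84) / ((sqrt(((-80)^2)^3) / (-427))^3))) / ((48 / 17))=280649269248000000000 / 255807587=1097110811056.59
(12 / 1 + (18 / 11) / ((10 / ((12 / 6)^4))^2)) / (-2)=-2226 / 275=-8.09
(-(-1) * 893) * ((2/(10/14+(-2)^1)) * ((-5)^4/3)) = -7813750/27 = -289398.15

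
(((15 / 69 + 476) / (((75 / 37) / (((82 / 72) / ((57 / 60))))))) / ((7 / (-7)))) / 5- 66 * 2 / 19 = -2073889 / 32775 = -63.28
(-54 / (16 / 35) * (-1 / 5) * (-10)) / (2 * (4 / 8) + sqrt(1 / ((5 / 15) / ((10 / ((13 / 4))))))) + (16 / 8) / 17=209701 / 7276- 945 * sqrt(390) / 214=-58.39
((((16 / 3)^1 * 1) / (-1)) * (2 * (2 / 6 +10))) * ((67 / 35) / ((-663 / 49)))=465248 / 29835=15.59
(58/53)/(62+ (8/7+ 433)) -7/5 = -1286453/920345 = -1.40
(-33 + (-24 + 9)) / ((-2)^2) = -12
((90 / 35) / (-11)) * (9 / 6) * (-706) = 19062 / 77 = 247.56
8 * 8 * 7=448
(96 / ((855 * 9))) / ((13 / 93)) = 992 / 11115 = 0.09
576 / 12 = 48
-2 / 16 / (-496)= 1 / 3968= 0.00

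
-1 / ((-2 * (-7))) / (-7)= 1 / 98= 0.01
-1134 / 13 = -87.23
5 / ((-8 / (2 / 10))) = -1 / 8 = -0.12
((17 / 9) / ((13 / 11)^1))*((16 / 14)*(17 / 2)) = 12716 / 819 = 15.53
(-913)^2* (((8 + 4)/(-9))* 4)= -13337104/3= -4445701.33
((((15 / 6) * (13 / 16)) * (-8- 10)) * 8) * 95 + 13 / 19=-1055899 / 38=-27786.82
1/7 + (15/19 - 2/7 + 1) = 1.65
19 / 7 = 2.71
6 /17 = 0.35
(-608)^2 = 369664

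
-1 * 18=-18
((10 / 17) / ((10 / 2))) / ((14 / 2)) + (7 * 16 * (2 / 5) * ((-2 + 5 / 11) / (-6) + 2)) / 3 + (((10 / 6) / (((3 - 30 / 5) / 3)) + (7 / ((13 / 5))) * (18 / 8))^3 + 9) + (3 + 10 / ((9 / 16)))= 3681698854853 / 24847542720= 148.17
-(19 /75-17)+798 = 61106 /75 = 814.75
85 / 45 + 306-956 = -5833 / 9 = -648.11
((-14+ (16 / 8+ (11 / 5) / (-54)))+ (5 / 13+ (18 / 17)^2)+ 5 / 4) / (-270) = 18837259 / 547770600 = 0.03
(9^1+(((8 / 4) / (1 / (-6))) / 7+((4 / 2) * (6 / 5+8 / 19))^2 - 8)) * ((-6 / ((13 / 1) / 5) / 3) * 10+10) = 3713538 / 164255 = 22.61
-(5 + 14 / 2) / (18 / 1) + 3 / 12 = -5 / 12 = -0.42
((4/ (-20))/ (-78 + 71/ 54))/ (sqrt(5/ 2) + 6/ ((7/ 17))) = 77112/ 425756915- 2646 * sqrt(10)/ 425756915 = 0.00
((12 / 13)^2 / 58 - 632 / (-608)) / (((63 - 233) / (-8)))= 392651 / 7915115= 0.05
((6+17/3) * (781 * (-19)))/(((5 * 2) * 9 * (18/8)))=-207746/243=-854.92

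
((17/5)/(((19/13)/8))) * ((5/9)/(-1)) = -1768/171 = -10.34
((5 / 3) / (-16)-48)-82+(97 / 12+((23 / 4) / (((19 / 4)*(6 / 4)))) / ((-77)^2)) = -219932057 / 1802416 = -122.02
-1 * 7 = -7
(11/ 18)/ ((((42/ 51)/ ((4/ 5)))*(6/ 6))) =187/ 315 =0.59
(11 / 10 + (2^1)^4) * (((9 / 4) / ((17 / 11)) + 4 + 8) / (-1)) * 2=-31293 / 68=-460.19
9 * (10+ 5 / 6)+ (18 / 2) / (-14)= 678 / 7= 96.86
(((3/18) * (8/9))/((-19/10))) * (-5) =200/513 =0.39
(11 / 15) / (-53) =-11 / 795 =-0.01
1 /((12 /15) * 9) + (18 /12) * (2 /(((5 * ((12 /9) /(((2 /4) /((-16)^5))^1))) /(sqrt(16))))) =13107119 /94371840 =0.14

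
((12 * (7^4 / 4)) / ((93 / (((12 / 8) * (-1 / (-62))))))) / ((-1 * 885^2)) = -2401 / 1003572300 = -0.00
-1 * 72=-72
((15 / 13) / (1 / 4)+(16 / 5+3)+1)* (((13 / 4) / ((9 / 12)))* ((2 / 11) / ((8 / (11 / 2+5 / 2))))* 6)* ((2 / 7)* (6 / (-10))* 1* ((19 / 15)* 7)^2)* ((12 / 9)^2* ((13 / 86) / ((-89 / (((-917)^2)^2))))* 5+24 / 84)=8036042156518.42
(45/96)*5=75/32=2.34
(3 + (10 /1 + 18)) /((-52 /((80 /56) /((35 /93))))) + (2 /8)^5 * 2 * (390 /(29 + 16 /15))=-2.24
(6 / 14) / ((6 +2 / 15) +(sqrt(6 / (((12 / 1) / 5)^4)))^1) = 1589760 / 22641857 -45000*sqrt(6) / 22641857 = 0.07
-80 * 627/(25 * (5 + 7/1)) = -836/5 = -167.20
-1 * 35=-35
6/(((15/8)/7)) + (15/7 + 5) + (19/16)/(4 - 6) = 32423/1120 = 28.95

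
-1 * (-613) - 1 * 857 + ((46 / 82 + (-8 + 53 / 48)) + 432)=357517 / 1968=181.67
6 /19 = 0.32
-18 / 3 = -6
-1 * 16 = -16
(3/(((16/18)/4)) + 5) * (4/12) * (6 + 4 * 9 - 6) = 222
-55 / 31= -1.77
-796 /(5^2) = -796 /25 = -31.84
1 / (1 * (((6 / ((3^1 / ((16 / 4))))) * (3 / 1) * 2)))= 0.02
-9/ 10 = -0.90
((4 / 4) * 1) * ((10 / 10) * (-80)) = -80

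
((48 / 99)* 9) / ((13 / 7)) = 336 / 143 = 2.35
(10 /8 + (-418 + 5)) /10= -1647 /40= -41.18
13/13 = 1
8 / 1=8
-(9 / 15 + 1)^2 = -64 / 25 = -2.56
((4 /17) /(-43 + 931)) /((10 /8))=2 /9435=0.00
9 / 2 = 4.50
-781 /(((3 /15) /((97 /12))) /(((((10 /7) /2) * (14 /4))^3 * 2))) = -47348125 /48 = -986419.27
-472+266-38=-244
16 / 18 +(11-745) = -733.11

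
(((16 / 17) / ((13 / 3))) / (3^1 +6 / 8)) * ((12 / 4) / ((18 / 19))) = 608 / 3315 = 0.18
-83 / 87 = -0.95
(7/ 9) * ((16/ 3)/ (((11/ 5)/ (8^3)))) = 286720/ 297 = 965.39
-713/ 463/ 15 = -713/ 6945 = -0.10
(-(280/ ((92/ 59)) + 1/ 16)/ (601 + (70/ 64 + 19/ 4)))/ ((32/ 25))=-1652575/ 7146192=-0.23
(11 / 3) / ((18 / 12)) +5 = 67 / 9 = 7.44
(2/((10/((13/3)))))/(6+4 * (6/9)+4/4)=13/145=0.09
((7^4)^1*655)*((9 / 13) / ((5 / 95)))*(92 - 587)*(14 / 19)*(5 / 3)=-163477487250 / 13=-12575191326.92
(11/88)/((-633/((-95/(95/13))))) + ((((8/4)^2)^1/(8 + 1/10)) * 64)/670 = 455645/9160776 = 0.05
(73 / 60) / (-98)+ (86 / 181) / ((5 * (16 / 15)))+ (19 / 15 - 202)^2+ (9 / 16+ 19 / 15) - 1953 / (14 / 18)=37784.78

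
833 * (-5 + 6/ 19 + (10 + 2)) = 115787/ 19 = 6094.05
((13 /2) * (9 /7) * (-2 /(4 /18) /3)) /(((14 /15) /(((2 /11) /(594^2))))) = -65 /4695768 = -0.00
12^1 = 12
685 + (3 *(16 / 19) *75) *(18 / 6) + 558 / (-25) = 584773 / 475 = 1231.10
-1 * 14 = -14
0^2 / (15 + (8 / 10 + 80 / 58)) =0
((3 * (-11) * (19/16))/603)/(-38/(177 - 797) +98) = -32395/48881592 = -0.00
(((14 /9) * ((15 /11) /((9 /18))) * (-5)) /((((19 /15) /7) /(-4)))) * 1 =98000 /209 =468.90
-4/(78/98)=-196/39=-5.03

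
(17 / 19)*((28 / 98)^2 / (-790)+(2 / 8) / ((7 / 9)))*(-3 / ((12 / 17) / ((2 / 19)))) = -7189453 / 55897240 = -0.13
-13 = -13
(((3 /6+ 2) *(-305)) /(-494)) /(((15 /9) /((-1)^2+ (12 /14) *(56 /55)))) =18849 /10868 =1.73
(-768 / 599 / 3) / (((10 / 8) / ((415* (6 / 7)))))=-509952 / 4193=-121.62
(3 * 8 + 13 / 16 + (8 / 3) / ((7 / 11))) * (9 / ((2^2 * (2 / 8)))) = 29235 / 112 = 261.03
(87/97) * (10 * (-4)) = -3480/97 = -35.88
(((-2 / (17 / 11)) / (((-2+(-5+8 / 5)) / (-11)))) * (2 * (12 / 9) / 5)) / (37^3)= -1936 / 69749181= -0.00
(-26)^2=676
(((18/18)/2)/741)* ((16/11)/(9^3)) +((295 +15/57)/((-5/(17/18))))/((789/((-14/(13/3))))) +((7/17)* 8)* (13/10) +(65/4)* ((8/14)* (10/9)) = 13787934303256/929846232315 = 14.83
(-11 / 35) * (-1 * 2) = 22 / 35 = 0.63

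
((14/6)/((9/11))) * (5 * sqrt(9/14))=55 * sqrt(14)/18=11.43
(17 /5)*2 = 6.80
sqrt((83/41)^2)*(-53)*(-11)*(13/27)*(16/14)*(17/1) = 85551752/7749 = 11040.36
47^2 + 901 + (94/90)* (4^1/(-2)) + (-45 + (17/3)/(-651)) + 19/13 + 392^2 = 19895882161/126945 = 156728.36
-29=-29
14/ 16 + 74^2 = 43815/ 8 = 5476.88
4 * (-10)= -40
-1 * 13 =-13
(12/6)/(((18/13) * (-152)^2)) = 13/207936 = 0.00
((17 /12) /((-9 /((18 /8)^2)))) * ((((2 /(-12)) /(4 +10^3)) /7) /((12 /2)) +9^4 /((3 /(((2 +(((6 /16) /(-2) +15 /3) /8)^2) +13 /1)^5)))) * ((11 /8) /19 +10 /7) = -948283224279428461267244532354138181795 /423754491680049240261770870784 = -2237812797.03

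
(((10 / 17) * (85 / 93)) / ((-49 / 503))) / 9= -25150 / 41013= -0.61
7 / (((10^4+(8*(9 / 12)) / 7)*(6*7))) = 7 / 420036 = 0.00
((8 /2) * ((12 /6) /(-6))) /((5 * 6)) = -0.04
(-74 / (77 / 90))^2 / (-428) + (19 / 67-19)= -1538497662 / 42505001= -36.20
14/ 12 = 7/ 6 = 1.17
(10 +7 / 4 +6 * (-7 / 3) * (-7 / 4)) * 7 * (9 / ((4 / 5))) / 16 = 45675 / 256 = 178.42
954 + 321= 1275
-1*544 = -544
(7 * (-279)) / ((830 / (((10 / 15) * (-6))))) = 3906 / 415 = 9.41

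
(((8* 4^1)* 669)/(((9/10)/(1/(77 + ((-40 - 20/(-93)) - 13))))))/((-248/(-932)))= 2078360/563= 3691.58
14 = 14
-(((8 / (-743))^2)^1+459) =-253390555 / 552049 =-459.00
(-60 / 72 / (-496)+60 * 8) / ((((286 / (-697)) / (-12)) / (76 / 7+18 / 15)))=42016600699 / 248248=169252.52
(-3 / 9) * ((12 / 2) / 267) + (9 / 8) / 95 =883 / 202920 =0.00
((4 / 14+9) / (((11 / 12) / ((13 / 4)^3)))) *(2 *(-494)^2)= 26137170735 / 154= 169721887.89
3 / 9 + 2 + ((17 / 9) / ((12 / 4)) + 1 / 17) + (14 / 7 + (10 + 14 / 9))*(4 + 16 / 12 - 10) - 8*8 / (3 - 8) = -108869 / 2295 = -47.44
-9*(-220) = 1980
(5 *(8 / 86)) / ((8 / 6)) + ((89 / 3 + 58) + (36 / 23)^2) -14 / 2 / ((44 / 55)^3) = 335389925 / 4367424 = 76.79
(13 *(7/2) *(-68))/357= -26/3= -8.67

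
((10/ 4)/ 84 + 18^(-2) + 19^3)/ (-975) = -31112573/ 4422600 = -7.03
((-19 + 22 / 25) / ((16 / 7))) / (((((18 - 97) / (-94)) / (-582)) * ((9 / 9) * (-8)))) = -43369767 / 63200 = -686.23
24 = 24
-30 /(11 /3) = -90 /11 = -8.18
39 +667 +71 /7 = 716.14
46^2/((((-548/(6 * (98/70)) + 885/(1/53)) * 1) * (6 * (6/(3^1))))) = 3703/983635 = 0.00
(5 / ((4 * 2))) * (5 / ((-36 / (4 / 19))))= -25 / 1368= -0.02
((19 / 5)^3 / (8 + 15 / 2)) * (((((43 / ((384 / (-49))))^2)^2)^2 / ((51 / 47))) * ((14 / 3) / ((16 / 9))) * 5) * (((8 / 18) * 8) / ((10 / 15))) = 876542515238958120577267899655811 / 4671557322233614014873600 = 187633899.10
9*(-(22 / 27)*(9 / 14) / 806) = -33 / 5642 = -0.01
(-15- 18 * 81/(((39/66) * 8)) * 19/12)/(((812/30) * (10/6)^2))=-1413369/211120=-6.69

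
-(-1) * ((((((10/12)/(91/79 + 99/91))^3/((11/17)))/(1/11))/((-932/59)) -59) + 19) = -33664368856721581715/840444676068208896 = -40.06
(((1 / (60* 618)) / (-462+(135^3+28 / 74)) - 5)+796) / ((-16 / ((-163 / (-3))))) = -435136337374579831 / 161995332412800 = -2686.10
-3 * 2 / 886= -3 / 443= -0.01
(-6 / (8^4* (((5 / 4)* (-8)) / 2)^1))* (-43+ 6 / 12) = -51 / 4096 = -0.01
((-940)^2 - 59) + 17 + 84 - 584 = 883058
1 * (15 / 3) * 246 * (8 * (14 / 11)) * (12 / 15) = 110208 / 11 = 10018.91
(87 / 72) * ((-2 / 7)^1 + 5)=319 / 56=5.70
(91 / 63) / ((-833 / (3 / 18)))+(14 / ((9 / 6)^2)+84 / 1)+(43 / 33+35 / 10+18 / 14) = 23827358 / 247401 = 96.31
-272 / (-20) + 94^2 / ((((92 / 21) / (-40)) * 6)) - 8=-1545656 / 115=-13440.49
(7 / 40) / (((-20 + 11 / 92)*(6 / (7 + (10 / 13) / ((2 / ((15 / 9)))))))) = -0.01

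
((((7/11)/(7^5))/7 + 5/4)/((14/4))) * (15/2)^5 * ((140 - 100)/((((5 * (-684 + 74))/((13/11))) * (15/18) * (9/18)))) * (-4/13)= 84234947625/868367269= 97.00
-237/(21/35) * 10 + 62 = -3888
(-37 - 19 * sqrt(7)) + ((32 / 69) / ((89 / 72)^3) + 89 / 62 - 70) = -105875667071 / 1005285794 - 19 * sqrt(7) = -155.59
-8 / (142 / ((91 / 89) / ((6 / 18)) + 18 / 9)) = -1804 / 6319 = -0.29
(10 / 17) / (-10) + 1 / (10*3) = -13 / 510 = -0.03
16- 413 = -397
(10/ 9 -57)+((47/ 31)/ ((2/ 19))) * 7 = 25073/ 558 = 44.93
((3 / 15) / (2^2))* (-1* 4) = -1 / 5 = -0.20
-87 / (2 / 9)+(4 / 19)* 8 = -14813 / 38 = -389.82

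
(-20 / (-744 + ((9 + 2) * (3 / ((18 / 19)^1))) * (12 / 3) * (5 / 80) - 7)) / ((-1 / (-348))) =33408 / 3563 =9.38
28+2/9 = 254/9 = 28.22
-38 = -38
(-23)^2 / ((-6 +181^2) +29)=529 / 32784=0.02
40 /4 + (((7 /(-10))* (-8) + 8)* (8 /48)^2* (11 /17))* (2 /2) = 461 /45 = 10.24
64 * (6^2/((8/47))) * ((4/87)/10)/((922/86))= 388032/66845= 5.80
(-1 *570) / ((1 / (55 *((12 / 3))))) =-125400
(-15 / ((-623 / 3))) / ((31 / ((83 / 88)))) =3735 / 1699544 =0.00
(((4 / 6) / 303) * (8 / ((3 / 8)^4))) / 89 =65536 / 6552981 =0.01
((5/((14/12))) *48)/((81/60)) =3200/21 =152.38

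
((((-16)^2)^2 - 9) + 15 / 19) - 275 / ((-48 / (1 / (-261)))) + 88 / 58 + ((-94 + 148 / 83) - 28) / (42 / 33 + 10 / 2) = 29768000712547 / 454403088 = 65510.12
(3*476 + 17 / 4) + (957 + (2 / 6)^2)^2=297268033 / 324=917493.93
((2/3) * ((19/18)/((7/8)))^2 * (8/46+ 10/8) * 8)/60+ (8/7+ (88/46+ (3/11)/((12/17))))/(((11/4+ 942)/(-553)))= -312613917811/170761918635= -1.83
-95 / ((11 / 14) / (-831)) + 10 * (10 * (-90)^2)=10015230 / 11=910475.45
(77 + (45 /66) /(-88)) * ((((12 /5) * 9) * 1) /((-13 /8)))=-8049078 /7865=-1023.40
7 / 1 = 7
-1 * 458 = -458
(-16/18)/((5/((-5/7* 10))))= 80/63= 1.27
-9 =-9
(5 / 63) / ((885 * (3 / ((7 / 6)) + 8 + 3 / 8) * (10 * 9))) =4 / 43942905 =0.00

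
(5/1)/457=5/457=0.01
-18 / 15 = -6 / 5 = -1.20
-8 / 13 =-0.62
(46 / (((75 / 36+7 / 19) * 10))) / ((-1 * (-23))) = 228 / 2795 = 0.08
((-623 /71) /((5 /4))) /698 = -1246 /123895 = -0.01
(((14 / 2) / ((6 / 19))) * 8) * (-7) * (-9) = 11172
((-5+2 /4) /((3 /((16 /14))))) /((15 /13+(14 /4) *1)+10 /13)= -104 /329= -0.32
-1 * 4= -4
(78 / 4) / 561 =13 / 374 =0.03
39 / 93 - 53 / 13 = -1474 / 403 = -3.66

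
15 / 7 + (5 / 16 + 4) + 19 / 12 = 2701 / 336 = 8.04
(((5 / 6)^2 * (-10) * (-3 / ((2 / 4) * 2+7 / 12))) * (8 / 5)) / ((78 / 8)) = 1600 / 741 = 2.16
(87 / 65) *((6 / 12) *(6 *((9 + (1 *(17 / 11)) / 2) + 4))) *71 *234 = 918800.67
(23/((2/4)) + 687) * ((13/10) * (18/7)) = 85761/35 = 2450.31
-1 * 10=-10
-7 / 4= -1.75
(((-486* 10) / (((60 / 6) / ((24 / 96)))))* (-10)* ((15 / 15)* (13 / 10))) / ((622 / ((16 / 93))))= 4212 / 9641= 0.44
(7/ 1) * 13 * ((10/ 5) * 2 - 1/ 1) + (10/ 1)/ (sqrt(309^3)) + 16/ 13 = 10 * sqrt(309)/ 95481 + 3565/ 13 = 274.23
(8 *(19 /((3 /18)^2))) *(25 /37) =136800 /37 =3697.30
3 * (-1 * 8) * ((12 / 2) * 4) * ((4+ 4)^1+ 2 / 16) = -4680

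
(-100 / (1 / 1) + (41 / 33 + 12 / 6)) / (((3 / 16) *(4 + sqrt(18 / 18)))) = -51088 / 495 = -103.21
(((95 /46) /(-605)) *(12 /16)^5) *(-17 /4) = 78489 /22798336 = 0.00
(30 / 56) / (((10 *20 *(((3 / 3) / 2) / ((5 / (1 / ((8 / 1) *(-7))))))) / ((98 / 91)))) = -21 / 13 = -1.62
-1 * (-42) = 42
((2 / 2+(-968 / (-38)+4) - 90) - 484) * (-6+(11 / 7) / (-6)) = 2716001 / 798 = 3403.51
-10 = -10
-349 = -349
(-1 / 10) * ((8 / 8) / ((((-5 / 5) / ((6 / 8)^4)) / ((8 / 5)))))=81 / 1600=0.05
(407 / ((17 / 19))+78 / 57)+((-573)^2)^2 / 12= 11606459960757 / 1292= 8983328143.00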